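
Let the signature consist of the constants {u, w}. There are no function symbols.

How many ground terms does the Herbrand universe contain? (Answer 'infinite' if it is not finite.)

There are no function symbols, so every ground term is one of the 2 constants.
The Herbrand universe is {u, w}, which is finite with 2 elements.

2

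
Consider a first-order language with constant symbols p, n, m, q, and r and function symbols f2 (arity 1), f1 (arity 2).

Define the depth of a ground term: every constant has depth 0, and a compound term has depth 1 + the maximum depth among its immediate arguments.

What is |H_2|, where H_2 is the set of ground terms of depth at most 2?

Count level by level. With function symbols f2/1, f1/2, the terms of depth ≤ k are the 5 constants together with each function applied to depth-≤(k−1) tuples, so N_k = 5 + N_{k-1} + N_{k-1}^2.
N_0 = 5
N_1 = 5 + 5 + 5^2 = 35
N_2 = 5 + 35 + 35^2 = 1265

1265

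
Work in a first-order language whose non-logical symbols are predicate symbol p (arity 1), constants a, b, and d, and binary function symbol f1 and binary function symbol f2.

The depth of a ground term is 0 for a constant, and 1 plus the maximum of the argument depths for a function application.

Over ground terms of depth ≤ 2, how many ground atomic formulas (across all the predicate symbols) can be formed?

885

First count ground terms of depth ≤ 2.
Let N_k count ground terms of depth at most k. Each non-constant term of depth ≤ k is some function symbol applied to depth-≤(k−1) arguments, giving N_k = 3 + N_{k-1}^2 + N_{k-1}^2.
N_0 = 3
N_1 = 3 + 3^2 + 3^2 = 21
N_2 = 3 + 21^2 + 21^2 = 885
So |H| = 885.
A ground atom is a predicate applied to a tuple of terms from H, so the count is the sum over predicates of |H|^arity:
  p: 885
Total ground atoms: 885.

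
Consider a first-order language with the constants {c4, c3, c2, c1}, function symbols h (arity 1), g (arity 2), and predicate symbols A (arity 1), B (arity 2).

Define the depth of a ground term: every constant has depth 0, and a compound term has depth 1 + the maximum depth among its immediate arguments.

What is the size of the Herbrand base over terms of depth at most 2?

First count ground terms of depth ≤ 2.
Count level by level. With function symbols h/1, g/2, the terms of depth ≤ k are the 4 constants together with each function applied to depth-≤(k−1) tuples, so N_k = 4 + N_{k-1} + N_{k-1}^2.
N_0 = 4
N_1 = 4 + 4 + 4^2 = 24
N_2 = 4 + 24 + 24^2 = 604
So |H| = 604.
Ground atoms are formed by filling each argument slot of a predicate with a term from H, so an r-ary predicate gives |H|^r atoms:
  A: 604;  B: 604^2 = 364816
Total ground atoms: 604 + 364816 = 365420.

365420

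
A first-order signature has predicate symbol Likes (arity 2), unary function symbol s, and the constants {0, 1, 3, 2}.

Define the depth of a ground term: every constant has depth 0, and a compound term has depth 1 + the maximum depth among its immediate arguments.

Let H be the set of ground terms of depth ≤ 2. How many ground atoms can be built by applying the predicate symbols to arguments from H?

144

First count ground terms of depth ≤ 2.
Let N_k = |{terms of depth ≤ k}|. Then N_0 = 4 and N_k = 4 + N_{k-1} for k ≥ 1 (one summand per function symbol, arity giving the exponent).
N_0 = 4
N_1 = 4 + 4 = 8
N_2 = 4 + 8 = 12
So |H| = 12.
A ground atom is a predicate applied to a tuple of terms from H, so the count is the sum over predicates of |H|^arity:
  Likes: 12^2 = 144
Total ground atoms: 144.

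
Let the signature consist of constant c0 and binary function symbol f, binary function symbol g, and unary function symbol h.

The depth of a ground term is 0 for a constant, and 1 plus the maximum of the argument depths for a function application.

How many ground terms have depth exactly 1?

Let N_k count ground terms of depth at most k. Each non-constant term of depth ≤ k is some function symbol applied to depth-≤(k−1) arguments, giving N_k = 1 + N_{k-1}^2 + N_{k-1}^2 + N_{k-1}.
N_0 = 1
N_1 = 1 + 1^2 + 1^2 + 1 = 4
Terms of depth exactly 1: N_1 − N_0 = 4 − 1 = 3.

3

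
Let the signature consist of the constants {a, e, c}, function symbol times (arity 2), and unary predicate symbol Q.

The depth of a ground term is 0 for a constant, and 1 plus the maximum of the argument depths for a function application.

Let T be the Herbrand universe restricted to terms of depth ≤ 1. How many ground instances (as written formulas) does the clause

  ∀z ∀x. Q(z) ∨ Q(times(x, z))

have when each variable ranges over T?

144

Ground terms of depth ≤ 1:
  Let N_k = |{terms of depth ≤ k}|. Then N_0 = 3 and N_k = 3 + N_{k-1}^2 for k ≥ 1 (one summand per function symbol, arity giving the exponent).
  N_0 = 3
  N_1 = 3 + 3^2 = 12
So there are 12 ground terms available for substitution.
There are 2 variables to instantiate (z, x), each occurring in at least one literal, so different choices give different ground instances.
Number of ground instances = 12^2 = 144.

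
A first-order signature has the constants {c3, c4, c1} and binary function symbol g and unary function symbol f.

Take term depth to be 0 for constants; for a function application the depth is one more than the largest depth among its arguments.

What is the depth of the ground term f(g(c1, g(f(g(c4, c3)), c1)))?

depth(g(c4, c3)) = 1 + max(0, 0) = 1
depth(f(g(c4, c3))) = 1 + depth(g(c4, c3)) = 1 + 1 = 2
depth(g(f(g(c4, c3)), c1)) = 1 + max(2, 0) = 3
depth(g(c1, g(f(g(c4, c3)), c1))) = 1 + max(0, 3) = 4
depth(f(g(c1, g(f(g(c4, c3)), c1)))) = 1 + depth(g(c1, g(f(g(c4, c3)), c1))) = 1 + 4 = 5

5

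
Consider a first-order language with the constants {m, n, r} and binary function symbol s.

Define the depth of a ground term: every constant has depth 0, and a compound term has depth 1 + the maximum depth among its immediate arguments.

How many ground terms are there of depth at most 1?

If N_k denotes the number of depth-≤k ground terms, the 3 constants give N_0 = 3, and each function symbol of arity r contributes N_{k-1}^r new terms at level k: N_k = 3 + N_{k-1}^2.
N_0 = 3
N_1 = 3 + 3^2 = 12
Explicitly: m, n, r, s(m, m), s(m, n), s(m, r), s(n, m), s(n, n), s(n, r), s(r, m), s(r, n), s(r, r).

12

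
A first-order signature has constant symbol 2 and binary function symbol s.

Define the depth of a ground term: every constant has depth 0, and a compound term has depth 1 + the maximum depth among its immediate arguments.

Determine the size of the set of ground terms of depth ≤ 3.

Count level by level. With function symbols s/2, the terms of depth ≤ k are the 1 constant together with each function applied to depth-≤(k−1) tuples, so N_k = 1 + N_{k-1}^2.
N_0 = 1
N_1 = 1 + 1^2 = 2
N_2 = 1 + 2^2 = 5
N_3 = 1 + 5^2 = 26

26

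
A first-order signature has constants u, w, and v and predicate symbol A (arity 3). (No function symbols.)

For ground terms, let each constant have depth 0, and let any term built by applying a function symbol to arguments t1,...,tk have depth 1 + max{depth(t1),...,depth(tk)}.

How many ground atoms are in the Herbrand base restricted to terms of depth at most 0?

27

First count ground terms of depth ≤ 0.
With no function symbols every ground term is a constant, so there are exactly 3 ground terms at every depth bound.
N_0 = 3
Explicitly: u, w, v.
So |H| = 3.
A ground atom is a predicate applied to a tuple of terms from H, so the count is the sum over predicates of |H|^arity:
  A: 3^3 = 27
Total ground atoms: 27.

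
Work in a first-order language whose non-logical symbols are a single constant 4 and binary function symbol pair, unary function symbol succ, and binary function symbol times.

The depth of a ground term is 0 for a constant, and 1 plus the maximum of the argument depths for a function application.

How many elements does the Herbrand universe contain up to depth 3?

2776

Write N_k for the number of ground terms of depth ≤ k. A term of depth ≤ k is either a constant or a function symbol applied to arguments of depth ≤ k−1, so N_k = 1 + N_{k-1}^2 + N_{k-1} + N_{k-1}^2.
N_0 = 1
N_1 = 1 + 1^2 + 1 + 1^2 = 4
N_2 = 1 + 4^2 + 4 + 4^2 = 37
N_3 = 1 + 37^2 + 37 + 37^2 = 2776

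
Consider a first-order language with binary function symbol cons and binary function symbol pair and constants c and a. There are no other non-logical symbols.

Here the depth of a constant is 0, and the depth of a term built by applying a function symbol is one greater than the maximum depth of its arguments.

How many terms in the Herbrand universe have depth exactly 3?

81408

Let N_k count ground terms of depth at most k. Each non-constant term of depth ≤ k is some function symbol applied to depth-≤(k−1) arguments, giving N_k = 2 + N_{k-1}^2 + N_{k-1}^2.
N_0 = 2
N_1 = 2 + 2^2 + 2^2 = 10
N_2 = 2 + 10^2 + 10^2 = 202
N_3 = 2 + 202^2 + 202^2 = 81610
Terms of depth exactly 3: N_3 − N_2 = 81610 − 202 = 81408.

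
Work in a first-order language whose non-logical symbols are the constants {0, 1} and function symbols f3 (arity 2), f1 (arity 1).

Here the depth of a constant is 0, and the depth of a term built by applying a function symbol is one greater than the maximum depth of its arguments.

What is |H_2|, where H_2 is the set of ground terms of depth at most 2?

If N_k denotes the number of depth-≤k ground terms, the 2 constants give N_0 = 2, and each function symbol of arity r contributes N_{k-1}^r new terms at level k: N_k = 2 + N_{k-1}^2 + N_{k-1}.
N_0 = 2
N_1 = 2 + 2^2 + 2 = 8
N_2 = 2 + 8^2 + 8 = 74

74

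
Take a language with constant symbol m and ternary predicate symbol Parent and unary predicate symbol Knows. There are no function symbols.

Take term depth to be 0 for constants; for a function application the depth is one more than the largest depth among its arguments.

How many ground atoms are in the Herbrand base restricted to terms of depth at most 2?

First count ground terms of depth ≤ 2.
With no function symbols every ground term is a constant, so there is exactly 1 ground term at every depth bound.
N_0 = 1
N_1 = 1
N_2 = 1
So |H| = 1.
A ground atom is a predicate applied to a tuple of terms from H, so the count is the sum over predicates of |H|^arity:
  Parent: 1^3 = 1;  Knows: 1
Total ground atoms: 1 + 1 = 2.

2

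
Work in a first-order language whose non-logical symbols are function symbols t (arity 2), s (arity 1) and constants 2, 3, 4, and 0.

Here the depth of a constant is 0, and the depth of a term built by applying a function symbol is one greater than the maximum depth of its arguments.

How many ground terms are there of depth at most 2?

Let N_k = |{terms of depth ≤ k}|. Then N_0 = 4 and N_k = 4 + N_{k-1}^2 + N_{k-1} for k ≥ 1 (one summand per function symbol, arity giving the exponent).
N_0 = 4
N_1 = 4 + 4^2 + 4 = 24
N_2 = 4 + 24^2 + 24 = 604

604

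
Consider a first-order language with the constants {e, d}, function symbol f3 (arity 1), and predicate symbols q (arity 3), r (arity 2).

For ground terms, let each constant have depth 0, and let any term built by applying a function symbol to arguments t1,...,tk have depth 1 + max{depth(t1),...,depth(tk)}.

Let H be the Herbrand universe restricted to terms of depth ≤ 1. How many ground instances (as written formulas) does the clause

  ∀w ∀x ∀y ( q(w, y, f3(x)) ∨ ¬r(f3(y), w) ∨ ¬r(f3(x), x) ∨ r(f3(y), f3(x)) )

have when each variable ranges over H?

64

Ground terms of depth ≤ 1:
  If N_k denotes the number of depth-≤k ground terms, the 2 constants give N_0 = 2, and each function symbol of arity r contributes N_{k-1}^r new terms at level k: N_k = 2 + N_{k-1}.
  N_0 = 2
  N_1 = 2 + 2 = 4
  Explicitly: e, d, f3(e), f3(d).
So there are 4 ground terms available for substitution.
Each of w, x, y ranges independently over the available ground terms, and distinct assignments produce distinct instances.
Number of ground instances = 4^3 = 64.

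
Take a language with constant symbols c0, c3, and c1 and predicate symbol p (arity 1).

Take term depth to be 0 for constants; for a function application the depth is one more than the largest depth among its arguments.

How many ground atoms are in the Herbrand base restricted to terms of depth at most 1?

3

First count ground terms of depth ≤ 1.
With no function symbols every ground term is a constant, so there are exactly 3 ground terms at every depth bound.
N_0 = 3
N_1 = 3
Explicitly: c0, c3, c1.
So |H| = 3.
For each predicate symbol, the number of ground atoms is |H| raised to its arity; summing:
  p: 3
Total ground atoms: 3.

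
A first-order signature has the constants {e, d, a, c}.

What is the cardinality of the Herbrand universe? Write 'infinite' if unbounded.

4

There are no function symbols, so every ground term is one of the 4 constants.
The Herbrand universe is {e, d, a, c}, which is finite with 4 elements.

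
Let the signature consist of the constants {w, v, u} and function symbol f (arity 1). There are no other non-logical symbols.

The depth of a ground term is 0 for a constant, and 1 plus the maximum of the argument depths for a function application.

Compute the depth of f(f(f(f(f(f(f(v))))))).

7

depth(f(v)) = 1 + depth(v) = 1 + 0 = 1
depth(f(f(v))) = 1 + depth(f(v)) = 1 + 1 = 2
depth(f(f(f(v)))) = 1 + depth(f(f(v))) = 1 + 2 = 3
depth(f(f(f(f(v))))) = 1 + depth(f(f(f(v)))) = 1 + 3 = 4
depth(f(f(f(f(f(v)))))) = 1 + depth(f(f(f(f(v))))) = 1 + 4 = 5
depth(f(f(f(f(f(f(v))))))) = 1 + depth(f(f(f(f(f(v)))))) = 1 + 5 = 6
depth(f(f(f(f(f(f(f(v)))))))) = 1 + depth(f(f(f(f(f(f(v))))))) = 1 + 6 = 7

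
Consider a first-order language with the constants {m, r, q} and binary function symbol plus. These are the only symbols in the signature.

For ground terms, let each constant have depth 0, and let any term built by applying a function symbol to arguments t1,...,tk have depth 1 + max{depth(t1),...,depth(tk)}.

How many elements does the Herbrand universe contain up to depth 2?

147

Let N_k count ground terms of depth at most k. Each non-constant term of depth ≤ k is some function symbol applied to depth-≤(k−1) arguments, giving N_k = 3 + N_{k-1}^2.
N_0 = 3
N_1 = 3 + 3^2 = 12
N_2 = 3 + 12^2 = 147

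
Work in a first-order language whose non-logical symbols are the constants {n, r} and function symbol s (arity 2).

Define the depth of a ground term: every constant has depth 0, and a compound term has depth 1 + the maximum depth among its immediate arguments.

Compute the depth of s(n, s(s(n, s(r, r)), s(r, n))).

depth(s(r, r)) = 1 + max(0, 0) = 1
depth(s(n, s(r, r))) = 1 + max(0, 1) = 2
depth(s(r, n)) = 1 + max(0, 0) = 1
depth(s(s(n, s(r, r)), s(r, n))) = 1 + max(2, 1) = 3
depth(s(n, s(s(n, s(r, r)), s(r, n)))) = 1 + max(0, 3) = 4

4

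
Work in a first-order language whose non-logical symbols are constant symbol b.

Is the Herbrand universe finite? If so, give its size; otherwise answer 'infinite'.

There are no function symbols, so the only ground term is the single constant.
The Herbrand universe is {b}, finite with 1 element.

1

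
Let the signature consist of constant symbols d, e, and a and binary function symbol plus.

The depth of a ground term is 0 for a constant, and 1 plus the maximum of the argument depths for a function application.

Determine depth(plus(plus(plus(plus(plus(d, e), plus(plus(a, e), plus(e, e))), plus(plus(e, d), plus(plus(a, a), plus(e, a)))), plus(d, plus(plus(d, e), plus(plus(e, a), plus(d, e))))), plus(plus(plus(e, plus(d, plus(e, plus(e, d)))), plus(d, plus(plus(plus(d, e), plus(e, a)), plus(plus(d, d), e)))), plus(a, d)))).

depth(plus(d, e)) = 1 + max(0, 0) = 1
depth(plus(a, e)) = 1 + max(0, 0) = 1
depth(plus(e, e)) = 1 + max(0, 0) = 1
depth(plus(plus(a, e), plus(e, e))) = 1 + max(1, 1) = 2
depth(plus(plus(d, e), plus(plus(a, e), plus(e, e)))) = 1 + max(1, 2) = 3
depth(plus(e, d)) = 1 + max(0, 0) = 1
depth(plus(a, a)) = 1 + max(0, 0) = 1
depth(plus(e, a)) = 1 + max(0, 0) = 1
depth(plus(plus(a, a), plus(e, a))) = 1 + max(1, 1) = 2
depth(plus(plus(e, d), plus(plus(a, a), plus(e, a)))) = 1 + max(1, 2) = 3
depth(plus(plus(plus(d, e), plus(plus(a, e), plus(e, e))), plus(plus(e, d), plus(plus(a, a), plus(e, a))))) = 1 + max(3, 3) = 4
depth(plus(plus(e, a), plus(d, e))) = 1 + max(1, 1) = 2
depth(plus(plus(d, e), plus(plus(e, a), plus(d, e)))) = 1 + max(1, 2) = 3
depth(plus(d, plus(plus(d, e), plus(plus(e, a), plus(d, e))))) = 1 + max(0, 3) = 4
depth(plus(plus(plus(plus(d, e), plus(plus(a, e), plus(e, e))), plus(plus(e, d), plus(plus(a, a), plus(e, a)))), plus(d, plus(plus(d, e), plus(plus(e, a), plus(d, e)))))) = 1 + max(4, 4) = 5
depth(plus(e, plus(e, d))) = 1 + max(0, 1) = 2
depth(plus(d, plus(e, plus(e, d)))) = 1 + max(0, 2) = 3
depth(plus(e, plus(d, plus(e, plus(e, d))))) = 1 + max(0, 3) = 4
depth(plus(plus(d, e), plus(e, a))) = 1 + max(1, 1) = 2
depth(plus(d, d)) = 1 + max(0, 0) = 1
depth(plus(plus(d, d), e)) = 1 + max(1, 0) = 2
depth(plus(plus(plus(d, e), plus(e, a)), plus(plus(d, d), e))) = 1 + max(2, 2) = 3
depth(plus(d, plus(plus(plus(d, e), plus(e, a)), plus(plus(d, d), e)))) = 1 + max(0, 3) = 4
depth(plus(plus(e, plus(d, plus(e, plus(e, d)))), plus(d, plus(plus(plus(d, e), plus(e, a)), plus(plus(d, d), e))))) = 1 + max(4, 4) = 5
depth(plus(a, d)) = 1 + max(0, 0) = 1
depth(plus(plus(plus(e, plus(d, plus(e, plus(e, d)))), plus(d, plus(plus(plus(d, e), plus(e, a)), plus(plus(d, d), e)))), plus(a, d))) = 1 + max(5, 1) = 6
depth(plus(plus(plus(plus(plus(d, e), plus(plus(a, e), plus(e, e))), plus(plus(e, d), plus(plus(a, a), plus(e, a)))), plus(d, plus(plus(d, e), plus(plus(e, a), plus(d, e))))), plus(plus(plus(e, plus(d, plus(e, plus(e, d)))), plus(d, plus(plus(plus(d, e), plus(e, a)), plus(plus(d, d), e)))), plus(a, d)))) = 1 + max(5, 6) = 7

7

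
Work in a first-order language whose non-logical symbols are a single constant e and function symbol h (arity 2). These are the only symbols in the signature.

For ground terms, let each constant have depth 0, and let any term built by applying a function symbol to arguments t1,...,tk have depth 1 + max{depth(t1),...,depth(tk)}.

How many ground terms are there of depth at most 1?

Write N_k for the number of ground terms of depth ≤ k. A term of depth ≤ k is either a constant or a function symbol applied to arguments of depth ≤ k−1, so N_k = 1 + N_{k-1}^2.
N_0 = 1
N_1 = 1 + 1^2 = 2
Explicitly: e, h(e, e).

2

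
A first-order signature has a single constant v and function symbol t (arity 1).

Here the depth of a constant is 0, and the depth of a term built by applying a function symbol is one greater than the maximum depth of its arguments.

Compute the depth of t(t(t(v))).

3

depth(t(v)) = 1 + depth(v) = 1 + 0 = 1
depth(t(t(v))) = 1 + depth(t(v)) = 1 + 1 = 2
depth(t(t(t(v)))) = 1 + depth(t(t(v))) = 1 + 2 = 3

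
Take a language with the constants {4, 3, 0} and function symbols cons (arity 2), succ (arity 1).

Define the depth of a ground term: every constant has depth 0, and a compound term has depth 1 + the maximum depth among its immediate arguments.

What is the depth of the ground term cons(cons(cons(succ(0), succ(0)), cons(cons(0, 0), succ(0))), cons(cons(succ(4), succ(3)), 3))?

depth(succ(0)) = 1 + depth(0) = 1 + 0 = 1
depth(cons(succ(0), succ(0))) = 1 + max(1, 1) = 2
depth(cons(0, 0)) = 1 + max(0, 0) = 1
depth(cons(cons(0, 0), succ(0))) = 1 + max(1, 1) = 2
depth(cons(cons(succ(0), succ(0)), cons(cons(0, 0), succ(0)))) = 1 + max(2, 2) = 3
depth(succ(4)) = 1 + depth(4) = 1 + 0 = 1
depth(succ(3)) = 1 + depth(3) = 1 + 0 = 1
depth(cons(succ(4), succ(3))) = 1 + max(1, 1) = 2
depth(cons(cons(succ(4), succ(3)), 3)) = 1 + max(2, 0) = 3
depth(cons(cons(cons(succ(0), succ(0)), cons(cons(0, 0), succ(0))), cons(cons(succ(4), succ(3)), 3))) = 1 + max(3, 3) = 4

4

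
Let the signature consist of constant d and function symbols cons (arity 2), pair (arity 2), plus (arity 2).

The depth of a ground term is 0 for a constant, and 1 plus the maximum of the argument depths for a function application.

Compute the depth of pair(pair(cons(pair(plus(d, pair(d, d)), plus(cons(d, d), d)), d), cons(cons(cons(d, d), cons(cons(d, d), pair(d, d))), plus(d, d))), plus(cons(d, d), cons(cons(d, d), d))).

6

depth(pair(d, d)) = 1 + max(0, 0) = 1
depth(plus(d, pair(d, d))) = 1 + max(0, 1) = 2
depth(cons(d, d)) = 1 + max(0, 0) = 1
depth(plus(cons(d, d), d)) = 1 + max(1, 0) = 2
depth(pair(plus(d, pair(d, d)), plus(cons(d, d), d))) = 1 + max(2, 2) = 3
depth(cons(pair(plus(d, pair(d, d)), plus(cons(d, d), d)), d)) = 1 + max(3, 0) = 4
depth(cons(cons(d, d), pair(d, d))) = 1 + max(1, 1) = 2
depth(cons(cons(d, d), cons(cons(d, d), pair(d, d)))) = 1 + max(1, 2) = 3
depth(plus(d, d)) = 1 + max(0, 0) = 1
depth(cons(cons(cons(d, d), cons(cons(d, d), pair(d, d))), plus(d, d))) = 1 + max(3, 1) = 4
depth(pair(cons(pair(plus(d, pair(d, d)), plus(cons(d, d), d)), d), cons(cons(cons(d, d), cons(cons(d, d), pair(d, d))), plus(d, d)))) = 1 + max(4, 4) = 5
depth(cons(cons(d, d), d)) = 1 + max(1, 0) = 2
depth(plus(cons(d, d), cons(cons(d, d), d))) = 1 + max(1, 2) = 3
depth(pair(pair(cons(pair(plus(d, pair(d, d)), plus(cons(d, d), d)), d), cons(cons(cons(d, d), cons(cons(d, d), pair(d, d))), plus(d, d))), plus(cons(d, d), cons(cons(d, d), d)))) = 1 + max(5, 3) = 6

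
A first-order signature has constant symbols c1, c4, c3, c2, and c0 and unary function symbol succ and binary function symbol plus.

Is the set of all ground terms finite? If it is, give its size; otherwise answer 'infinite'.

infinite

The signature has at least one function symbol (succ, arity 1) and at least one constant (c1).
Iterating succ gives infinitely many distinct ground terms: c1, succ(c1), succ(succ(c1)), ...
So the Herbrand universe is infinite.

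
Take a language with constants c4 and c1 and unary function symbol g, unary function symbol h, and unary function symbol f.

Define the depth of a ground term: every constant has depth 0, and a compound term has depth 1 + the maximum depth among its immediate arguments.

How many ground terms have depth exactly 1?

6

Write N_k for the number of ground terms of depth ≤ k. A term of depth ≤ k is either a constant or a function symbol applied to arguments of depth ≤ k−1, so N_k = 2 + N_{k-1} + N_{k-1} + N_{k-1}.
N_0 = 2
N_1 = 2 + 2 + 2 + 2 = 8
Terms of depth exactly 1: N_1 − N_0 = 8 − 2 = 6.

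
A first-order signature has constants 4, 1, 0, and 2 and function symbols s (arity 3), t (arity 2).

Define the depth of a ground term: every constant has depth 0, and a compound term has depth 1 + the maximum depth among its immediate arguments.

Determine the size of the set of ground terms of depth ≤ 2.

599764

Let N_k = |{terms of depth ≤ k}|. Then N_0 = 4 and N_k = 4 + N_{k-1}^3 + N_{k-1}^2 for k ≥ 1 (one summand per function symbol, arity giving the exponent).
N_0 = 4
N_1 = 4 + 4^3 + 4^2 = 84
N_2 = 4 + 84^3 + 84^2 = 599764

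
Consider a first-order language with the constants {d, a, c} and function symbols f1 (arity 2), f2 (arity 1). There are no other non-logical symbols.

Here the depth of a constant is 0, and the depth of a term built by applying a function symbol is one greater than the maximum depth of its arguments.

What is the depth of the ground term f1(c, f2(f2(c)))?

3

depth(f2(c)) = 1 + depth(c) = 1 + 0 = 1
depth(f2(f2(c))) = 1 + depth(f2(c)) = 1 + 1 = 2
depth(f1(c, f2(f2(c)))) = 1 + max(0, 2) = 3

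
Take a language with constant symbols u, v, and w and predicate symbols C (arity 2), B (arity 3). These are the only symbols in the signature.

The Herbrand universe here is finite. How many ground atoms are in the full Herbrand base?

With no function symbols, the Herbrand universe is just the 3 constants.
Ground atoms per predicate: C: 3^2 = 9, B: 3^3 = 27.
Herbrand base size = 9 + 27 = 36.

36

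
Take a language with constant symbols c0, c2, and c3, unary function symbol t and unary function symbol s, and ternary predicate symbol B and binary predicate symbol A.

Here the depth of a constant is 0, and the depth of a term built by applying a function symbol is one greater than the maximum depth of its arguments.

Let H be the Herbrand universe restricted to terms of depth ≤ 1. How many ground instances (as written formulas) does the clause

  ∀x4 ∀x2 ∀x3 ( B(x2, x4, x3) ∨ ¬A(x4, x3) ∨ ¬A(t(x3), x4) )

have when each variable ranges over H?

729

Ground terms of depth ≤ 1:
  Let N_k count ground terms of depth at most k. Each non-constant term of depth ≤ k is some function symbol applied to depth-≤(k−1) arguments, giving N_k = 3 + N_{k-1} + N_{k-1}.
  N_0 = 3
  N_1 = 3 + 3 + 3 = 9
So there are 9 ground terms available for substitution.
The body mentions every one of the 3 quantified variables; since ground terms form a free algebra, no two substitutions collapse to the same formula.
Number of ground instances = 9^3 = 729.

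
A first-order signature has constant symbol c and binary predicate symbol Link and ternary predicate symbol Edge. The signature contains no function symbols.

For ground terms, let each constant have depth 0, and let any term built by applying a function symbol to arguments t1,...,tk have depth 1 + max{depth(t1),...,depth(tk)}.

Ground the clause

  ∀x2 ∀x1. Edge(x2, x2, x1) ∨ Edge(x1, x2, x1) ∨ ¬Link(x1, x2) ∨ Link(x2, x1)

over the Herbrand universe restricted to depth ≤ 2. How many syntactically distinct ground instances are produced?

Ground terms of depth ≤ 2:
  With no function symbols every ground term is a constant, so there is exactly 1 ground term at every depth bound.
  N_0 = 1
  N_1 = 1
  N_2 = 1
So there is exactly 1 ground term available for substitution.
There are 2 variables to instantiate (x2, x1), each occurring in at least one literal, so different choices give different ground instances.
Number of ground instances = 1^2 = 1.

1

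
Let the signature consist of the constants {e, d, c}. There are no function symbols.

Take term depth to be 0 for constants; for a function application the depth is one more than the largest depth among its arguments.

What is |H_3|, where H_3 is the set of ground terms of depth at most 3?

With no function symbols every ground term is a constant, so there are exactly 3 ground terms at every depth bound.
N_0 = 3
N_1 = 3
N_2 = 3
N_3 = 3
Explicitly: e, d, c.

3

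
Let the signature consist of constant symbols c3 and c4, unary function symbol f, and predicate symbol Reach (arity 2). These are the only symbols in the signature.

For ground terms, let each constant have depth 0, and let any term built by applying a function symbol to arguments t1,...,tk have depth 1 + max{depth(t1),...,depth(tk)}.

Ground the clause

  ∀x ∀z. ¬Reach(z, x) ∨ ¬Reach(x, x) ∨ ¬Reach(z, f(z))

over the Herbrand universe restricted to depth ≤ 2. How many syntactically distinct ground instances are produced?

36

Ground terms of depth ≤ 2:
  If N_k denotes the number of depth-≤k ground terms, the 2 constants give N_0 = 2, and each function symbol of arity r contributes N_{k-1}^r new terms at level k: N_k = 2 + N_{k-1}.
  N_0 = 2
  N_1 = 2 + 2 = 4
  N_2 = 2 + 4 = 6
So there are 6 ground terms available for substitution.
Each of x, z ranges independently over the available ground terms, and distinct assignments produce distinct instances.
Number of ground instances = 6^2 = 36.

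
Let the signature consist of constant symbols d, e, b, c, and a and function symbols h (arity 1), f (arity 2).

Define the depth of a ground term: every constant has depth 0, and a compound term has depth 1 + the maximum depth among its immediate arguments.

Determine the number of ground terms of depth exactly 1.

30

Count level by level. With function symbols h/1, f/2, the terms of depth ≤ k are the 5 constants together with each function applied to depth-≤(k−1) tuples, so N_k = 5 + N_{k-1} + N_{k-1}^2.
N_0 = 5
N_1 = 5 + 5 + 5^2 = 35
Terms of depth exactly 1: N_1 − N_0 = 35 − 5 = 30.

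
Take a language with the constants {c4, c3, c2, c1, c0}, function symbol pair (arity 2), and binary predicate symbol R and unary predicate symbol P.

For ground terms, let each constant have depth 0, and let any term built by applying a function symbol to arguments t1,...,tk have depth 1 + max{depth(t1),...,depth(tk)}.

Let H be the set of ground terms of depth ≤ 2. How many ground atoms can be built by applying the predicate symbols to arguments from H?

First count ground terms of depth ≤ 2.
Count level by level. With function symbols pair/2, the terms of depth ≤ k are the 5 constants together with each function applied to depth-≤(k−1) tuples, so N_k = 5 + N_{k-1}^2.
N_0 = 5
N_1 = 5 + 5^2 = 30
N_2 = 5 + 30^2 = 905
So |H| = 905.
Ground atoms are formed by filling each argument slot of a predicate with a term from H, so an r-ary predicate gives |H|^r atoms:
  R: 905^2 = 819025;  P: 905
Total ground atoms: 819025 + 905 = 819930.

819930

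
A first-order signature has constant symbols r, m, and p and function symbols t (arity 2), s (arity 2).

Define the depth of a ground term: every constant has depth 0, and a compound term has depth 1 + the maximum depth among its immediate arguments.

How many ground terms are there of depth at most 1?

21

If N_k denotes the number of depth-≤k ground terms, the 3 constants give N_0 = 3, and each function symbol of arity r contributes N_{k-1}^r new terms at level k: N_k = 3 + N_{k-1}^2 + N_{k-1}^2.
N_0 = 3
N_1 = 3 + 3^2 + 3^2 = 21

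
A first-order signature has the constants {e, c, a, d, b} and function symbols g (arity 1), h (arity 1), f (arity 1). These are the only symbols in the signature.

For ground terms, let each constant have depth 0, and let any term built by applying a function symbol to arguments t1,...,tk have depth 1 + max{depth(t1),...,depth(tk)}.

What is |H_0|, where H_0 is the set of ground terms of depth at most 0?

5

Count level by level. With function symbols g/1, h/1, f/1, the terms of depth ≤ k are the 5 constants together with each function applied to depth-≤(k−1) tuples, so N_k = 5 + N_{k-1} + N_{k-1} + N_{k-1}.
N_0 = 5
Explicitly: e, c, a, d, b.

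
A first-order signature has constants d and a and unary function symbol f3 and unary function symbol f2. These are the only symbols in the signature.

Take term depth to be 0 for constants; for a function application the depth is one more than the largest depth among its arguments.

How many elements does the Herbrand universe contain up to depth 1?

6

If N_k denotes the number of depth-≤k ground terms, the 2 constants give N_0 = 2, and each function symbol of arity r contributes N_{k-1}^r new terms at level k: N_k = 2 + N_{k-1} + N_{k-1}.
N_0 = 2
N_1 = 2 + 2 + 2 = 6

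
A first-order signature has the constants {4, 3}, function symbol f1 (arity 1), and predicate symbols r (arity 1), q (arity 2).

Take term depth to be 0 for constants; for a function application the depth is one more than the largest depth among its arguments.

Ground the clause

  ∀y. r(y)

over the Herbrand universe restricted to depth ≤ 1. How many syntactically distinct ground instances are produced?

4

Ground terms of depth ≤ 1:
  Let N_k = |{terms of depth ≤ k}|. Then N_0 = 2 and N_k = 2 + N_{k-1} for k ≥ 1 (one summand per function symbol, arity giving the exponent).
  N_0 = 2
  N_1 = 2 + 2 = 4
  Explicitly: 4, 3, f1(4), f1(3).
So there are 4 ground terms available for substitution.
The body mentions the single quantified variable y; since ground terms form a free algebra, no two substitutions collapse to the same formula.
Number of ground instances = 4.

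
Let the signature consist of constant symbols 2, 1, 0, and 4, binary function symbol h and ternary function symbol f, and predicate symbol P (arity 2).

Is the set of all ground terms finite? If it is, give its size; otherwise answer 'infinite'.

infinite

The signature has at least one function symbol (h, arity 2) and at least one constant (2).
Iterating h gives infinitely many distinct ground terms: 2, h(2, 2), h(h(2, 2), h(2, 2)), ...
So the Herbrand universe is infinite.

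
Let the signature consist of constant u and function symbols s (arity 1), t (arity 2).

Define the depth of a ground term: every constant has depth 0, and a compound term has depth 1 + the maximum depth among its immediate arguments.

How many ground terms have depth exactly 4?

33490

Write N_k for the number of ground terms of depth ≤ k. A term of depth ≤ k is either a constant or a function symbol applied to arguments of depth ≤ k−1, so N_k = 1 + N_{k-1} + N_{k-1}^2.
N_0 = 1
N_1 = 1 + 1 + 1^2 = 3
N_2 = 1 + 3 + 3^2 = 13
N_3 = 1 + 13 + 13^2 = 183
N_4 = 1 + 183 + 183^2 = 33673
Terms of depth exactly 4: N_4 − N_3 = 33673 − 183 = 33490.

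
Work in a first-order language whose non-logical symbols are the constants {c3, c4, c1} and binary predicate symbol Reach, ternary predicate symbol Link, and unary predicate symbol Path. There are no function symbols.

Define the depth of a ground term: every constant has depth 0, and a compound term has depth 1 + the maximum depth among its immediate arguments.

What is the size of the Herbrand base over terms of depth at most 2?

39

First count ground terms of depth ≤ 2.
With no function symbols every ground term is a constant, so there are exactly 3 ground terms at every depth bound.
N_0 = 3
N_1 = 3
N_2 = 3
Explicitly: c3, c4, c1.
So |H| = 3.
A ground atom is a predicate applied to a tuple of terms from H, so the count is the sum over predicates of |H|^arity:
  Reach: 3^2 = 9;  Link: 3^3 = 27;  Path: 3
Total ground atoms: 9 + 27 + 3 = 39.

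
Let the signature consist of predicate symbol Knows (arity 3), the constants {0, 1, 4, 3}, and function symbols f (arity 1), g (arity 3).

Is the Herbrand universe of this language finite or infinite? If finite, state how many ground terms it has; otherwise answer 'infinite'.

The signature has at least one function symbol (f, arity 1) and at least one constant (0).
Iterating f gives infinitely many distinct ground terms: 0, f(0), f(f(0)), ...
So the Herbrand universe is infinite.

infinite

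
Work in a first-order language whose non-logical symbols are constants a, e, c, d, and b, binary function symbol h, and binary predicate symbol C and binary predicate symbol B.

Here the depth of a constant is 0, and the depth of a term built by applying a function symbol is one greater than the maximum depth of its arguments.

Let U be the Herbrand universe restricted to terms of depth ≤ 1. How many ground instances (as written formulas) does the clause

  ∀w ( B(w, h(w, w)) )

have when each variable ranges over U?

Ground terms of depth ≤ 1:
  Count level by level. With function symbols h/2, the terms of depth ≤ k are the 5 constants together with each function applied to depth-≤(k−1) tuples, so N_k = 5 + N_{k-1}^2.
  N_0 = 5
  N_1 = 5 + 5^2 = 30
So there are 30 ground terms available for substitution.
There is 1 variable to instantiate (w),  occurring in at least one literal, so different choices give different ground instances.
Number of ground instances = 30.

30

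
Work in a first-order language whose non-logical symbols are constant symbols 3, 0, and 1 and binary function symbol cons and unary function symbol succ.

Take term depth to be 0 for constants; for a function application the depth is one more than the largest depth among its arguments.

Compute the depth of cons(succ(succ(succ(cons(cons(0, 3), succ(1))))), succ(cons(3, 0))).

6

depth(cons(0, 3)) = 1 + max(0, 0) = 1
depth(succ(1)) = 1 + depth(1) = 1 + 0 = 1
depth(cons(cons(0, 3), succ(1))) = 1 + max(1, 1) = 2
depth(succ(cons(cons(0, 3), succ(1)))) = 1 + depth(cons(cons(0, 3), succ(1))) = 1 + 2 = 3
depth(succ(succ(cons(cons(0, 3), succ(1))))) = 1 + depth(succ(cons(cons(0, 3), succ(1)))) = 1 + 3 = 4
depth(succ(succ(succ(cons(cons(0, 3), succ(1)))))) = 1 + depth(succ(succ(cons(cons(0, 3), succ(1))))) = 1 + 4 = 5
depth(cons(3, 0)) = 1 + max(0, 0) = 1
depth(succ(cons(3, 0))) = 1 + depth(cons(3, 0)) = 1 + 1 = 2
depth(cons(succ(succ(succ(cons(cons(0, 3), succ(1))))), succ(cons(3, 0)))) = 1 + max(5, 2) = 6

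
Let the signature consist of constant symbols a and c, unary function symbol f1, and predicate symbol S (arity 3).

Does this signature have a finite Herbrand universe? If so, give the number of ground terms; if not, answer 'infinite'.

The signature has at least one function symbol (f1, arity 1) and at least one constant (a).
Iterating f1 gives infinitely many distinct ground terms: a, f1(a), f1(f1(a)), ...
So the Herbrand universe is infinite.

infinite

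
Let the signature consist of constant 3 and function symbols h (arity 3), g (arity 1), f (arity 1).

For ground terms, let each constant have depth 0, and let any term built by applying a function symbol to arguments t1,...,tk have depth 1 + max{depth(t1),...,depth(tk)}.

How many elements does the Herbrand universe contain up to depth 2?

Let N_k count ground terms of depth at most k. Each non-constant term of depth ≤ k is some function symbol applied to depth-≤(k−1) arguments, giving N_k = 1 + N_{k-1}^3 + N_{k-1} + N_{k-1}.
N_0 = 1
N_1 = 1 + 1^3 + 1 + 1 = 4
N_2 = 1 + 4^3 + 4 + 4 = 73

73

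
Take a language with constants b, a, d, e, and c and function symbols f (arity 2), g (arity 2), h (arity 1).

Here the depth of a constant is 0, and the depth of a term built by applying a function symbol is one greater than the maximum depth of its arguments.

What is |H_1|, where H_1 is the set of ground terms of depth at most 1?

Write N_k for the number of ground terms of depth ≤ k. A term of depth ≤ k is either a constant or a function symbol applied to arguments of depth ≤ k−1, so N_k = 5 + N_{k-1}^2 + N_{k-1}^2 + N_{k-1}.
N_0 = 5
N_1 = 5 + 5^2 + 5^2 + 5 = 60

60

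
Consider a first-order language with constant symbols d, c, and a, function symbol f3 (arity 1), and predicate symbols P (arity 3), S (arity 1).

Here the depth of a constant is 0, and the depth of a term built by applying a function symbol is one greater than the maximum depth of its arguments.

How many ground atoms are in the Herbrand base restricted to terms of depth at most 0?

30

First count ground terms of depth ≤ 0.
If N_k denotes the number of depth-≤k ground terms, the 3 constants give N_0 = 3, and each function symbol of arity r contributes N_{k-1}^r new terms at level k: N_k = 3 + N_{k-1}.
N_0 = 3
Explicitly: d, c, a.
So |H| = 3.
For each predicate symbol, the number of ground atoms is |H| raised to its arity; summing:
  P: 3^3 = 27;  S: 3
Total ground atoms: 27 + 3 = 30.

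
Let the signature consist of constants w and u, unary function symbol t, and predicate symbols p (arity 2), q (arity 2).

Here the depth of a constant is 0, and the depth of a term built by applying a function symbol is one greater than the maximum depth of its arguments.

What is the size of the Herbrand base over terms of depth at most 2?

72

First count ground terms of depth ≤ 2.
Let N_k = |{terms of depth ≤ k}|. Then N_0 = 2 and N_k = 2 + N_{k-1} for k ≥ 1 (one summand per function symbol, arity giving the exponent).
N_0 = 2
N_1 = 2 + 2 = 4
N_2 = 2 + 4 = 6
So |H| = 6.
Each predicate of arity r yields |H|^r ground atoms (one per choice of an r-tuple from H):
  p: 6^2 = 36;  q: 6^2 = 36
Total ground atoms: 36 + 36 = 72.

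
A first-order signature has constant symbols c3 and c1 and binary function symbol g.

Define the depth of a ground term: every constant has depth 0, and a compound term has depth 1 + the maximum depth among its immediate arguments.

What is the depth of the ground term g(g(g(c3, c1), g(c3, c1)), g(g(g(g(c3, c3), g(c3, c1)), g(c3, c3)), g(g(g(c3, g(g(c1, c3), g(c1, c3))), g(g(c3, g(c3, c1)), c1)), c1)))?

depth(g(c3, c1)) = 1 + max(0, 0) = 1
depth(g(g(c3, c1), g(c3, c1))) = 1 + max(1, 1) = 2
depth(g(c3, c3)) = 1 + max(0, 0) = 1
depth(g(g(c3, c3), g(c3, c1))) = 1 + max(1, 1) = 2
depth(g(g(g(c3, c3), g(c3, c1)), g(c3, c3))) = 1 + max(2, 1) = 3
depth(g(c1, c3)) = 1 + max(0, 0) = 1
depth(g(g(c1, c3), g(c1, c3))) = 1 + max(1, 1) = 2
depth(g(c3, g(g(c1, c3), g(c1, c3)))) = 1 + max(0, 2) = 3
depth(g(c3, g(c3, c1))) = 1 + max(0, 1) = 2
depth(g(g(c3, g(c3, c1)), c1)) = 1 + max(2, 0) = 3
depth(g(g(c3, g(g(c1, c3), g(c1, c3))), g(g(c3, g(c3, c1)), c1))) = 1 + max(3, 3) = 4
depth(g(g(g(c3, g(g(c1, c3), g(c1, c3))), g(g(c3, g(c3, c1)), c1)), c1)) = 1 + max(4, 0) = 5
depth(g(g(g(g(c3, c3), g(c3, c1)), g(c3, c3)), g(g(g(c3, g(g(c1, c3), g(c1, c3))), g(g(c3, g(c3, c1)), c1)), c1))) = 1 + max(3, 5) = 6
depth(g(g(g(c3, c1), g(c3, c1)), g(g(g(g(c3, c3), g(c3, c1)), g(c3, c3)), g(g(g(c3, g(g(c1, c3), g(c1, c3))), g(g(c3, g(c3, c1)), c1)), c1)))) = 1 + max(2, 6) = 7

7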